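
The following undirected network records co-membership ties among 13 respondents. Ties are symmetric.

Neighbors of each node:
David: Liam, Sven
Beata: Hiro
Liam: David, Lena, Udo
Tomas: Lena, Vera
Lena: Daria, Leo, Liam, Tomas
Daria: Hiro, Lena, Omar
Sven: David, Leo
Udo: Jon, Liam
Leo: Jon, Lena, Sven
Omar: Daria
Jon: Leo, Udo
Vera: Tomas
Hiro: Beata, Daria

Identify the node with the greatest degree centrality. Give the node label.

Degrees — Beata:1, Daria:3, David:2, Hiro:2, Jon:2, Lena:4, Leo:3, Liam:3, Omar:1, Sven:2, Tomas:2, Udo:2, Vera:1.
The maximum is 4, attained only by Lena.

Lena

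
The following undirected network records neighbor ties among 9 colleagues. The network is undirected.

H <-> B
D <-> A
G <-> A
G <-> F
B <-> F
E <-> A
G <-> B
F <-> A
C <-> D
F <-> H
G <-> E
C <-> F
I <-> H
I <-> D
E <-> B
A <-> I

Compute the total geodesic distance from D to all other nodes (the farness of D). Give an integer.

14

Distances from D: A:1, B:3, C:1, E:2, F:2, G:2, H:2, I:1.
Sum = 1 + 3 + 1 + 2 + 2 + 2 + 2 + 1 = 14.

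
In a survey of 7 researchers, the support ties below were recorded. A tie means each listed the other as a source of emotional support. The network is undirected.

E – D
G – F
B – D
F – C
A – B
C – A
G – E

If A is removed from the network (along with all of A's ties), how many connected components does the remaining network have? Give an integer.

A's neighbors (B and C) remain reachable from one another through other ties, so the rest of the network stays in one piece.

1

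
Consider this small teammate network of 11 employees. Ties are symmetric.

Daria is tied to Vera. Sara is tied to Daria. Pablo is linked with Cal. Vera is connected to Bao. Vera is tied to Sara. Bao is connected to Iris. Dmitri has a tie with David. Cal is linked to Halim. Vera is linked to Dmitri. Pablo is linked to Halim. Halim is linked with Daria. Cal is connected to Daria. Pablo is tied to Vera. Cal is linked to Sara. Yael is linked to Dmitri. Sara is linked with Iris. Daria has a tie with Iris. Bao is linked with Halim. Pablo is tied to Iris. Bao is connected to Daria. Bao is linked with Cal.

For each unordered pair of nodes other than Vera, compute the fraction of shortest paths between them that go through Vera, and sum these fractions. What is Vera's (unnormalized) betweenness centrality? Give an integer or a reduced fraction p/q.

265/12

Pairs whose geodesics pass through Vera — Cal–Yael: 4/4; Cal–David: 4/4; Cal–Dmitri: 4/4; Daria–Pablo: 1/4; Daria–Yael: 1; Daria–David: 1; Daria–Dmitri: 1; Sara–Bao: 1/4; Sara–Pablo: 1/3; Sara–Yael: 1; Sara–David: 1; Sara–Dmitri: 1; Bao–Pablo: 1/4; Bao–Yael: 1 … (+11 more pairs).
All other pairs contribute 0.
Summing the contributions gives betweenness(Vera) = 265/12.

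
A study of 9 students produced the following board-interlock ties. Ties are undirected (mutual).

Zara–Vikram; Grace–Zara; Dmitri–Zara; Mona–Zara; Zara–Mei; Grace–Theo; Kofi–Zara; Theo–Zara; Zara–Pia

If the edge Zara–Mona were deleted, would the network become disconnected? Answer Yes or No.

Without the Zara–Mona edge there is no alternate route between Zara and Mona, so the network disconnects. It is a bridge.

Yes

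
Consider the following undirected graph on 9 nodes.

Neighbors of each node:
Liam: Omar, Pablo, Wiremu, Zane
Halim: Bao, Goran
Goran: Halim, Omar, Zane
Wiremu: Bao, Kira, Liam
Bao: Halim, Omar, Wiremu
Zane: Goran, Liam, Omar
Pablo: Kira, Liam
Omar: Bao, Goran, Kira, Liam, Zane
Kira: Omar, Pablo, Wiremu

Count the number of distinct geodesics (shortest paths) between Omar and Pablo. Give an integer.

The shortest distance is 2. The length-2 paths are: Omar–Kira–Pablo; Omar–Liam–Pablo.
That gives 2 distinct shortest paths.

2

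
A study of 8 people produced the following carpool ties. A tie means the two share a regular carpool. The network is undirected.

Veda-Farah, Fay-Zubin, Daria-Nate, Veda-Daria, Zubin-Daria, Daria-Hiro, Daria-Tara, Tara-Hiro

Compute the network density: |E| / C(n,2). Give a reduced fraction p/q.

There are 8 edges and 8 nodes, so the maximum possible is C(8,2) = 28.
Density = 8/28 = 2/7.

2/7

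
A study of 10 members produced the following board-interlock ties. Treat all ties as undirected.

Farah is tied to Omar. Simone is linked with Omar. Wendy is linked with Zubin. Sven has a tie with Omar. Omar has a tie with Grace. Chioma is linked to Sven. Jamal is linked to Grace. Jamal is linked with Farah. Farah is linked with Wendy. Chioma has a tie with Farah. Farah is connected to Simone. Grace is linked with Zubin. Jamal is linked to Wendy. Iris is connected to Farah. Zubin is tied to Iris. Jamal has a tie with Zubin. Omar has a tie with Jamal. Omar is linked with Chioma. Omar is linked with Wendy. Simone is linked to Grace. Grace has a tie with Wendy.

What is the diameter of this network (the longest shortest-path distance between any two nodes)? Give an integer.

3

Eccentricity of each node (its greatest distance to any other): Chioma:3, Farah:2, Grace:2, Iris:3, Jamal:2, Omar:2, Simone:2, Sven:3, Wendy:2, Zubin:3.
The maximum eccentricity is 3, realized for instance by the pair Chioma–Zubin via Chioma – Omar – Grace – Zubin. So the diameter is 3.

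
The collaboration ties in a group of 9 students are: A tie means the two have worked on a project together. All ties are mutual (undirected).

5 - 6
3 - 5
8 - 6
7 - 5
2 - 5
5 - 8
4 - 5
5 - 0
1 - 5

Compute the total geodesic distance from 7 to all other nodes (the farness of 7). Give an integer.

15

Distances from 7: 0:2, 1:2, 2:2, 3:2, 4:2, 5:1, 6:2, 8:2.
Sum = 2 + 2 + 2 + 2 + 2 + 1 + 2 + 2 = 15.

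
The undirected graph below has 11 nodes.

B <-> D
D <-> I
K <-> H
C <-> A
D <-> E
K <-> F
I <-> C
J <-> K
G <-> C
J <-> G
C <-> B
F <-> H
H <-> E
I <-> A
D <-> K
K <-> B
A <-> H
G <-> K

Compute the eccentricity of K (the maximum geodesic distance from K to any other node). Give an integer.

2

Distances from K: A:2, B:1, C:2, D:1, E:2, F:1, G:1, H:1, I:2, J:1.
The largest is 2 (to C, E, A, and I), so the eccentricity of K is 2.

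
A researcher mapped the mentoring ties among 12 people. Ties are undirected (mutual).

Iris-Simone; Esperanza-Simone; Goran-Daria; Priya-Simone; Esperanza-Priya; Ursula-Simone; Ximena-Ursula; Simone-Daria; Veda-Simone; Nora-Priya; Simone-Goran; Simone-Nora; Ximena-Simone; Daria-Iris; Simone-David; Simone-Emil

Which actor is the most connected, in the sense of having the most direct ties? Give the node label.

Simone

Degrees — Daria:3, David:1, Emil:1, Esperanza:2, Goran:2, Iris:2, Nora:2, Priya:3, Simone:11, Ursula:2, Veda:1, Ximena:2.
The maximum is 11, attained only by Simone.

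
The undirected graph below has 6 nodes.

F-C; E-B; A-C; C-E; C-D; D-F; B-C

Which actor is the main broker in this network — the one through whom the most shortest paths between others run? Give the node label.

Unnormalized betweenness of each node: A:0, B:0, C:8, D:0, E:0, F:0.
C has the largest value, 8, making it the main broker — the node through which the most shortest paths run.

C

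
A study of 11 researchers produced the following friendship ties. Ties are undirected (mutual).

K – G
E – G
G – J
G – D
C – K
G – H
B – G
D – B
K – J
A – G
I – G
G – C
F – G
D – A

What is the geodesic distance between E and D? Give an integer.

2

One shortest route is E – G – D, which uses 2 edges, and E and D are not directly tied, so nothing shorter exists. So d(E,D) = 2.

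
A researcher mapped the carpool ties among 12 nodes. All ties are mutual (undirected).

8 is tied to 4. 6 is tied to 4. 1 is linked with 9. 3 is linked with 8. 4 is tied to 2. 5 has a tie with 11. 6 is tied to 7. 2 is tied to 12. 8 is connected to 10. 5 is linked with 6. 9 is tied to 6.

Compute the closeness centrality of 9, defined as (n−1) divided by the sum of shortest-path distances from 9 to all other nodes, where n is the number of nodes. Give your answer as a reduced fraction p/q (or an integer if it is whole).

11/29

Distances from 9: 1:1, 2:3, 3:4, 4:2, 5:2, 6:1, 7:2, 8:3, 10:4, 11:3, 12:4. Sum = 29.
n = 12, so closeness = 11/29.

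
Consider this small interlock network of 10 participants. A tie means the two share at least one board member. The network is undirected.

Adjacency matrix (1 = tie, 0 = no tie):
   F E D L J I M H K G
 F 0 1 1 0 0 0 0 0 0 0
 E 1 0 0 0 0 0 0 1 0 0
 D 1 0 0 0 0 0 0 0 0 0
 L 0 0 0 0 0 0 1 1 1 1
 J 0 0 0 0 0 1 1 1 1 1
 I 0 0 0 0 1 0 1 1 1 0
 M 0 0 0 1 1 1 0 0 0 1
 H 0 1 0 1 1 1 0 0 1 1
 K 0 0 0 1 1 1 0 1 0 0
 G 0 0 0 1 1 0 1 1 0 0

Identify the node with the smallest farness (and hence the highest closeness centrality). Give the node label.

Farness (sum of distances to all others) for each node — D:31, E:17, F:23, G:17, H:13, I:17, J:16, K:17, L:17, M:20.
The smallest farness is 13, for H, so H has the highest closeness.

H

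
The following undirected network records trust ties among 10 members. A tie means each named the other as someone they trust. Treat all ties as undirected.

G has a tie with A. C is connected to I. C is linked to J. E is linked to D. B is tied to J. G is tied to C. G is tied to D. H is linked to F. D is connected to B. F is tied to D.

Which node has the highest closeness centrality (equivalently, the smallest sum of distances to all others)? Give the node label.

D

Farness (sum of distances to all others) for each node — A:24, B:19, C:19, D:15, E:23, F:21, G:16, H:29, I:27, J:21.
The smallest farness is 15, for D, so D has the highest closeness.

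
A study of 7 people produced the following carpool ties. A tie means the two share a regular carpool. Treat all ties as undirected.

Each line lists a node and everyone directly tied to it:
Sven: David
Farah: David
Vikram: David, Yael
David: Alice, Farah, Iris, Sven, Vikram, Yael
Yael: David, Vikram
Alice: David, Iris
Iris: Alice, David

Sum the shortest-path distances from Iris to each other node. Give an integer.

10

Distances from Iris: Alice:1, David:1, Farah:2, Sven:2, Vikram:2, Yael:2.
Sum = 1 + 1 + 2 + 2 + 2 + 2 = 10.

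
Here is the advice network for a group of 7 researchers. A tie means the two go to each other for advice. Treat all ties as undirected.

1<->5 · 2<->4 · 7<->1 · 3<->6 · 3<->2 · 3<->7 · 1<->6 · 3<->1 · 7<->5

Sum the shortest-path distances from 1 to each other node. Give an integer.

9

Distances from 1: 2:2, 3:1, 4:3, 5:1, 6:1, 7:1.
Sum = 2 + 1 + 3 + 1 + 1 + 1 = 9.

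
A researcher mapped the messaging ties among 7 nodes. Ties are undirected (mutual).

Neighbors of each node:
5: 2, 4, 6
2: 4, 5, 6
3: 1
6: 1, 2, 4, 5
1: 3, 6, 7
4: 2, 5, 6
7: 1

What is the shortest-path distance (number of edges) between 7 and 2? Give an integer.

3

One shortest route is 7 – 1 – 6 – 2, which uses 3 edges, and at distance 2 from 7 we only reach {3, 6}, which does not include 2. So d(7,2) = 3.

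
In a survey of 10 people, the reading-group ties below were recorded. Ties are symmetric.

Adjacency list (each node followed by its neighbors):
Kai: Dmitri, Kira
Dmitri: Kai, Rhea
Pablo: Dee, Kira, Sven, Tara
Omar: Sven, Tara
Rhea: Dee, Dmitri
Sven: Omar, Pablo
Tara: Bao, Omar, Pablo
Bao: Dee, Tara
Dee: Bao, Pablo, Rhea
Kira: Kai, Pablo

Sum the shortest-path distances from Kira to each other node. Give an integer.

Distances from Kira: Bao:3, Dee:2, Dmitri:2, Kai:1, Omar:3, Pablo:1, Rhea:3, Sven:2, Tara:2.
Sum = 3 + 2 + 2 + 1 + 3 + 1 + 3 + 2 + 2 = 19.

19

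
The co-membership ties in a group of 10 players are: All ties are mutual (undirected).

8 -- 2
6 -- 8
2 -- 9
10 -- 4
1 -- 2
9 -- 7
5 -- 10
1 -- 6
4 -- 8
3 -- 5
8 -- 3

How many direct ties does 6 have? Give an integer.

2

6 is directly tied to 1 and 8. That is 2 neighbors, so the degree of 6 is 2.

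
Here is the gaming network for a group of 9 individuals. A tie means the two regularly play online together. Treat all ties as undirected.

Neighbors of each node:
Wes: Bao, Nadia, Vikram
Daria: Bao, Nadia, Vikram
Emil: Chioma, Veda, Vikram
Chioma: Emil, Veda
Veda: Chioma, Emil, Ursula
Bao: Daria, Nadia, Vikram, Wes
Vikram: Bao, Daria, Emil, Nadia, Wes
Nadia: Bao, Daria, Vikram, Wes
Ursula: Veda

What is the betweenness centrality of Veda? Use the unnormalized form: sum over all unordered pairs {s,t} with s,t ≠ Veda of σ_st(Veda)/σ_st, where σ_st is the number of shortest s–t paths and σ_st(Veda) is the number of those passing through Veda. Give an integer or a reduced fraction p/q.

Pairs whose geodesics pass through Veda — Emil–Ursula: 1; Chioma–Ursula: 1; Ursula–Vikram: 1; Ursula–Daria: 1; Ursula–Nadia: 1; Ursula–Wes: 1; Ursula–Bao: 1.
All other pairs contribute 0.
Summing the contributions gives betweenness(Veda) = 7.

7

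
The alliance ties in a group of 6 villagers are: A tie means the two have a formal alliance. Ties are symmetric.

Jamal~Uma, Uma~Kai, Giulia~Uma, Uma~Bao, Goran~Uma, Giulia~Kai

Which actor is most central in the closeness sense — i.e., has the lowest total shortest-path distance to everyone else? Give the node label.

Uma

Farness (sum of distances to all others) for each node — Bao:9, Giulia:8, Goran:9, Jamal:9, Kai:8, Uma:5.
The smallest farness is 5, for Uma, so Uma has the highest closeness.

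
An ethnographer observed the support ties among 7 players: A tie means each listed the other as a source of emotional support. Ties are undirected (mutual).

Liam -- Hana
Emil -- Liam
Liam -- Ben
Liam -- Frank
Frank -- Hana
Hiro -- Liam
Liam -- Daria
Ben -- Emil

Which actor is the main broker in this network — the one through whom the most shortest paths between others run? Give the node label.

Unnormalized betweenness of each node: Ben:0, Daria:0, Emil:0, Frank:0, Hana:0, Hiro:0, Liam:13.
Liam has the largest value, 13, making it the main broker — the node through which the most shortest paths run.

Liam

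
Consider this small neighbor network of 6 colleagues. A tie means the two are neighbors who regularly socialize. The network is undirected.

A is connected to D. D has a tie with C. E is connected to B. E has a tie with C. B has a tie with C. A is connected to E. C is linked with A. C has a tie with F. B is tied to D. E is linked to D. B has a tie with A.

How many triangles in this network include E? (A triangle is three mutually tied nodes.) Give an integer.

6

E's neighbors: A, B, C, and D.
Neighbor pairs that are themselves tied: E–A–B; E–A–C; E–A–D; E–B–C; E–B–D; E–C–D. Each forms one triangle with E, for 6 in total.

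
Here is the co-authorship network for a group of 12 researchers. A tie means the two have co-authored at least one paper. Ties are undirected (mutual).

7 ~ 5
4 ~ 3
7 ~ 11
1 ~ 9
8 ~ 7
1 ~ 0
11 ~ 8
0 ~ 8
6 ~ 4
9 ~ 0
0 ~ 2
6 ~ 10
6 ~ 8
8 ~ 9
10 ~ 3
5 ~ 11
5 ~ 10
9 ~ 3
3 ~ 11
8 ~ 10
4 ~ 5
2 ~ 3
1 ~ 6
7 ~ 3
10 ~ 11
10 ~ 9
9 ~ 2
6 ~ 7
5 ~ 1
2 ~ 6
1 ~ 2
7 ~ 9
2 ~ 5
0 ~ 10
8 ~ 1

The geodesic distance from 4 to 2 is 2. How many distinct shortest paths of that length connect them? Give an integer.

The shortest distance is 2. The length-2 paths are: 4–5–2; 4–3–2; 4–6–2.
That gives 3 distinct shortest paths.

3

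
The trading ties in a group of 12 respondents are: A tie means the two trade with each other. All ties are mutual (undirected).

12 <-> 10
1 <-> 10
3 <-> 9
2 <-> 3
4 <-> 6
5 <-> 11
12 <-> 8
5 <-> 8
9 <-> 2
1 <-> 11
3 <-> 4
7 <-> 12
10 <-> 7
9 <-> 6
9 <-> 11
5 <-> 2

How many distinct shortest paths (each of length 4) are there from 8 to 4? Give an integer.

The shortest distance is 4, and the only length-4 path is 8–5–2–3–4. So there is exactly 1 shortest path.

1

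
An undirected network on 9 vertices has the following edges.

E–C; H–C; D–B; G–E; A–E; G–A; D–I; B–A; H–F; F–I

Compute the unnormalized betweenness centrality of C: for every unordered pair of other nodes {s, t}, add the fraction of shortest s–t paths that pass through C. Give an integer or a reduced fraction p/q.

13/2

Pairs whose geodesics pass through C — B–H: 1/2; A–H: 1; A–F: 1/2; G–H: 1; G–F: 1; E–H: 1; E–F: 1; E–I: 1/2.
All other pairs contribute 0.
Summing the contributions gives betweenness(C) = 13/2.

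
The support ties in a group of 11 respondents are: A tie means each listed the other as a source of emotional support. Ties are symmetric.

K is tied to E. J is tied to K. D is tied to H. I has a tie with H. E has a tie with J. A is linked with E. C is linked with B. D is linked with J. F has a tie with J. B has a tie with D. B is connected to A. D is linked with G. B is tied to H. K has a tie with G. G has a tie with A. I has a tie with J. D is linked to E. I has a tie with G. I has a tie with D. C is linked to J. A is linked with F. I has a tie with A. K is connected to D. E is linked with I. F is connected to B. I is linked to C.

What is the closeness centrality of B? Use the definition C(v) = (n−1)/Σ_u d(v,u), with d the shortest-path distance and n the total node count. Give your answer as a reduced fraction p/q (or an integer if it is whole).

Distances from B: A:1, C:1, D:1, E:2, F:1, G:2, H:1, I:2, J:2, K:2. Sum = 15.
n = 11, so closeness = 10/15 = 2/3.

2/3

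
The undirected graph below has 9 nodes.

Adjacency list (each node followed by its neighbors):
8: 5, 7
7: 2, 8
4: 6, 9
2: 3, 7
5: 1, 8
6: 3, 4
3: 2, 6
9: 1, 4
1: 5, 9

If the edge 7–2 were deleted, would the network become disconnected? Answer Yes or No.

No

Even without that edge, 7 still reaches 2 via 7 – 8 – 5 – 1 – 9 – 4 – 6 – 3 – 2, so the network stays connected. Not a bridge.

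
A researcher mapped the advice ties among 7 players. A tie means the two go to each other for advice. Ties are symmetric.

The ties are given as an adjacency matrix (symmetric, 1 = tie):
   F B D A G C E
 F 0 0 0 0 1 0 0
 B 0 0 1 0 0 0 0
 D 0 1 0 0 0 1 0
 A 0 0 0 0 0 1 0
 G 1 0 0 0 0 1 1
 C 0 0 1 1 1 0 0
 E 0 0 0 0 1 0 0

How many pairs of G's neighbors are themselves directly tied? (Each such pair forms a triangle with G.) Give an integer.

G's neighbors are C, E, and F, but none of them are tied to each other, so no triangle contains G.

0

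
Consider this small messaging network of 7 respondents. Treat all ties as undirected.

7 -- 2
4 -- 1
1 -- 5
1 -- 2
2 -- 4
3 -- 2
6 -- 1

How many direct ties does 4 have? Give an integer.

2

4 is directly tied to 1 and 2. That is 2 neighbors, so the degree of 4 is 2.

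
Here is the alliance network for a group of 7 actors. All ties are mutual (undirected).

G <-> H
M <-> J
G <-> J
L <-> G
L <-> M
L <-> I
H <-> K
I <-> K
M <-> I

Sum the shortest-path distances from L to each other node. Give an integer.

9

Distances from L: G:1, H:2, I:1, J:2, K:2, M:1.
Sum = 1 + 2 + 1 + 2 + 2 + 1 = 9.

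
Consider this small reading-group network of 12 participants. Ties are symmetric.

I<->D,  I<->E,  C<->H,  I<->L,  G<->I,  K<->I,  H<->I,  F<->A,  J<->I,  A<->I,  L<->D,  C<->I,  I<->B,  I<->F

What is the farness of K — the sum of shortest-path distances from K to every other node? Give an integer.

21

Distances from K: A:2, B:2, C:2, D:2, E:2, F:2, G:2, H:2, I:1, J:2, L:2.
Sum = 2 + 2 + 2 + 2 + 2 + 2 + 2 + 2 + 1 + 2 + 2 = 21.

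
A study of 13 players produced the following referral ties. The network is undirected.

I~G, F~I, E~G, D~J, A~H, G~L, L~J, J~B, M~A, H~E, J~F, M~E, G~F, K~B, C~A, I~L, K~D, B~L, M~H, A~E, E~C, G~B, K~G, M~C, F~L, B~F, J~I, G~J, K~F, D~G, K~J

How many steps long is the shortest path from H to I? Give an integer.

3

One shortest route is H – E – G – I, which uses 3 edges, and at distance 2 from H we only reach {C, G}, which does not include I. So d(H,I) = 3.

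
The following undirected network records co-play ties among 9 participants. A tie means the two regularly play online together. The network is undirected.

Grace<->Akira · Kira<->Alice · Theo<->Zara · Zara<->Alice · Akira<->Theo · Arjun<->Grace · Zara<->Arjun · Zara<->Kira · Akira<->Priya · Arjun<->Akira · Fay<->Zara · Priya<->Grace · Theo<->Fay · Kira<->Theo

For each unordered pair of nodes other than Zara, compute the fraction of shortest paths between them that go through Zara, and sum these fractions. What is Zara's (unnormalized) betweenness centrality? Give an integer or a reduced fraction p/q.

107/12

Pairs whose geodesics pass through Zara — Akira–Alice: 2/3; Grace–Fay: 1/2; Grace–Alice: 1; Grace–Kira: 1/2; Priya–Alice: 3/4; Arjun–Fay: 1; Arjun–Alice: 1; Arjun–Kira: 1; Arjun–Theo: 1/2; Fay–Alice: 1; Fay–Kira: 1/2; Alice–Theo: 1/2.
All other pairs contribute 0.
Summing the contributions gives betweenness(Zara) = 107/12.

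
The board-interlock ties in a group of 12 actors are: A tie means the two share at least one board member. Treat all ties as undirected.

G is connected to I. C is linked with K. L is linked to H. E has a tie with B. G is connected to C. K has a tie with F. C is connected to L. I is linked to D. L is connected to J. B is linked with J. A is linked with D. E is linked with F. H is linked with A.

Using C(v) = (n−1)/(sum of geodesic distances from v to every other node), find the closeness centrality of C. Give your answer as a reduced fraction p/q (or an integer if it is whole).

Distances from C: A:3, B:3, D:3, E:3, F:2, G:1, H:2, I:2, J:2, K:1, L:1. Sum = 23.
n = 12, so closeness = 11/23.

11/23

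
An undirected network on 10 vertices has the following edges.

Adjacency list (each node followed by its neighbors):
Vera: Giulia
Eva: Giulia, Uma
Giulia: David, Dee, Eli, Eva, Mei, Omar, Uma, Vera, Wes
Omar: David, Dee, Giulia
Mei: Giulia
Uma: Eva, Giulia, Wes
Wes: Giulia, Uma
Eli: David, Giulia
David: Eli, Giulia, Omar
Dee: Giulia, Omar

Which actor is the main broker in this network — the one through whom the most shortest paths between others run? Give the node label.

Unnormalized betweenness of each node: David:1/2, Dee:0, Eli:0, Eva:0, Giulia:59/2, Mei:0, Omar:1/2, Uma:1/2, Vera:0, Wes:0.
Giulia has the largest value, 59/2, making it the main broker — the node through which the most shortest paths run.

Giulia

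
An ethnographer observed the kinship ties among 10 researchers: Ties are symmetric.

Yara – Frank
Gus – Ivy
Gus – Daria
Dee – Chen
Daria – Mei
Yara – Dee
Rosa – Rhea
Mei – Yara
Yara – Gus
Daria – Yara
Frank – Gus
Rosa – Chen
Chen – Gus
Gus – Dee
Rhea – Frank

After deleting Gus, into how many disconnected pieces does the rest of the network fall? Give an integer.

2

Without Gus, the remaining ties split the others into: {Chen, Daria, Dee, Frank, Mei, Rhea, Rosa, Yara}; {Ivy}.
That's 2 separate components.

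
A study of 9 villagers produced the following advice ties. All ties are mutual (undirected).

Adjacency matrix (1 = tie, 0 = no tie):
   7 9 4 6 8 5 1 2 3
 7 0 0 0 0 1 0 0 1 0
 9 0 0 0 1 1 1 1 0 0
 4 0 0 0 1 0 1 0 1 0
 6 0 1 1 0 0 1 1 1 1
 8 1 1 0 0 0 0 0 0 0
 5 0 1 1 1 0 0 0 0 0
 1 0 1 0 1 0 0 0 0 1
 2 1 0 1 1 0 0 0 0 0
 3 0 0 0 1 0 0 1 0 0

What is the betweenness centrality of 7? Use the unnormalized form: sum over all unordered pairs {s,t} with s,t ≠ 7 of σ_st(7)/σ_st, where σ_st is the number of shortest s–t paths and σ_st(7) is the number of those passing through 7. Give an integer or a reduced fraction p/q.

4/3

Pairs whose geodesics pass through 7 — 4–8: 1/3; 8–2: 1.
All other pairs contribute 0.
Summing the contributions gives betweenness(7) = 4/3.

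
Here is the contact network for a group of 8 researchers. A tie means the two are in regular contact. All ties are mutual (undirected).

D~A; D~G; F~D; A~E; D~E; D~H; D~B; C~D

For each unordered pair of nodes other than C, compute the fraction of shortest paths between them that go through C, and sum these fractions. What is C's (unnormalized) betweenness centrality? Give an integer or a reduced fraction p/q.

No shortest path between any pair of other nodes passes through C.
Summing the contributions gives betweenness(C) = 0.

0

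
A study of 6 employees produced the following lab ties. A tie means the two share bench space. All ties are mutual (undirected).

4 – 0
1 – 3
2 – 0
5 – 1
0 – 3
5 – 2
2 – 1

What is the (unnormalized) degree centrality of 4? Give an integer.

1

4 is directly tied to 0. That is 1 neighbor, so the degree of 4 is 1.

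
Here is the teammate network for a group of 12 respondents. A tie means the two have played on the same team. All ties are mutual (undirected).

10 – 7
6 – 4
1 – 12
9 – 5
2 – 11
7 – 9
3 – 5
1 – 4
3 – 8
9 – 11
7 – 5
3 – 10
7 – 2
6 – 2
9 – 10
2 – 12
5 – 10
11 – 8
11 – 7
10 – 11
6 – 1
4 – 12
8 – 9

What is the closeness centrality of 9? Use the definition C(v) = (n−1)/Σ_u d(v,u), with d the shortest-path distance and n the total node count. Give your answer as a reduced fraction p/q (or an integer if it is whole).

Distances from 9: 1:4, 2:2, 3:2, 4:4, 5:1, 6:3, 7:1, 8:1, 10:1, 11:1, 12:3. Sum = 23.
n = 12, so closeness = 11/23.

11/23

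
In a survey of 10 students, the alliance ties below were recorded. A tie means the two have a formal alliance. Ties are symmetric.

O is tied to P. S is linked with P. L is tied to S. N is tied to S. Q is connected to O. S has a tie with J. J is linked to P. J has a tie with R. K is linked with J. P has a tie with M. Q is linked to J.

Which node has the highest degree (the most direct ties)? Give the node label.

Degrees — J:5, K:1, L:1, M:1, N:1, O:2, P:4, Q:2, R:1, S:4.
The maximum is 5, attained only by J.

J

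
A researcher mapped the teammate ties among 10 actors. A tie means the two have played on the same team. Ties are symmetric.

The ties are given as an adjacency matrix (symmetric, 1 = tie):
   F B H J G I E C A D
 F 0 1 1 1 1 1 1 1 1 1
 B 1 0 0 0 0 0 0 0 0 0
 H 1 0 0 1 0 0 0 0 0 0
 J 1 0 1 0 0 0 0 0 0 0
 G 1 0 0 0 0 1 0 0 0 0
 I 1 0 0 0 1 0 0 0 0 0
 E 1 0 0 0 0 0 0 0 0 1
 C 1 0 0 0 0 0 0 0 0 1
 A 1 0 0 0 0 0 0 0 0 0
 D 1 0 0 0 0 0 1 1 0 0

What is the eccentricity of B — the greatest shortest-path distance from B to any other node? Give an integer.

2

Distances from B: A:2, C:2, D:2, E:2, F:1, G:2, H:2, I:2, J:2.
The largest is 2 (to H, J, G, I, E, C, A, and D), so the eccentricity of B is 2.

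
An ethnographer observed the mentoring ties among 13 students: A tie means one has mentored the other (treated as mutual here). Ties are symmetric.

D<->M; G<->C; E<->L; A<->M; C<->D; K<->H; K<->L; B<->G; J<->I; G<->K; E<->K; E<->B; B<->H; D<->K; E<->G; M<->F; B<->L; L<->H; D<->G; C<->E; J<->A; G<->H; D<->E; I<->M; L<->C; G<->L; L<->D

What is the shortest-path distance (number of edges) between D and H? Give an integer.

One shortest route is D – L – H, which uses 2 edges, and D and H are not directly tied, so nothing shorter exists. So d(D,H) = 2.

2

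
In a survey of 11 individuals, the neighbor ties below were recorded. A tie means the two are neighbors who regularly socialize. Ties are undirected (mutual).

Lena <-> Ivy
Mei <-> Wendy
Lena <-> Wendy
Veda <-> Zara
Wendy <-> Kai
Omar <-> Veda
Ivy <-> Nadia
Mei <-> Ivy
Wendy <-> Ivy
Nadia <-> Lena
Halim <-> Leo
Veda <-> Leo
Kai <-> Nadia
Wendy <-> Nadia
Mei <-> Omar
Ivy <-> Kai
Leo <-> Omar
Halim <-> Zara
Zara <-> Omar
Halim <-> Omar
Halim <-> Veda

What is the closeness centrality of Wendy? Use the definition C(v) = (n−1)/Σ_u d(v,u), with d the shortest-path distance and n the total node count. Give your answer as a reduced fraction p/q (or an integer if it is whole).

10/19

Distances from Wendy: Halim:3, Ivy:1, Kai:1, Lena:1, Leo:3, Mei:1, Nadia:1, Omar:2, Veda:3, Zara:3. Sum = 19.
n = 11, so closeness = 10/19.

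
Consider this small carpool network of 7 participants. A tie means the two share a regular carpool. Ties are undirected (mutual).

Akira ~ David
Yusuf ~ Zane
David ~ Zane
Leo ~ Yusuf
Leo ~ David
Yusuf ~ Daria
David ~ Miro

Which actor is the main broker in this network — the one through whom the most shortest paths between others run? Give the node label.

David

Unnormalized betweenness of each node: Akira:0, Daria:0, David:19/2, Leo:3, Miro:0, Yusuf:11/2, Zane:3.
David has the largest value, 19/2, making it the main broker — the node through which the most shortest paths run.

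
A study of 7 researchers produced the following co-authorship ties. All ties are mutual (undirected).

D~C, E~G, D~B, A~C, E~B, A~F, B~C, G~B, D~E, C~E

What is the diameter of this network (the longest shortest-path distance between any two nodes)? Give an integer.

4

Eccentricity of each node (its greatest distance to any other): A:3, B:3, C:2, D:3, E:3, F:4, G:4.
The maximum eccentricity is 4, realized for instance by the pair G–F via G – E – C – A – F. So the diameter is 4.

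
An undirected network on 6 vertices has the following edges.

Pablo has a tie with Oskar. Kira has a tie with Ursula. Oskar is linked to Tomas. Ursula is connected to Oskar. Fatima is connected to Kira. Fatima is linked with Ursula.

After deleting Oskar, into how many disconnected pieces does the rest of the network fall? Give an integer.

3

Without Oskar, the remaining ties split the others into: {Fatima, Kira, Ursula}; {Pablo}; {Tomas}.
That's 3 separate components.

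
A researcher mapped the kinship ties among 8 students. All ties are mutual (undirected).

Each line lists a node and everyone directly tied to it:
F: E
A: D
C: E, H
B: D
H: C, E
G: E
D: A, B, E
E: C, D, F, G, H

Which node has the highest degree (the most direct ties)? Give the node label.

Degrees — A:1, B:1, C:2, D:3, E:5, F:1, G:1, H:2.
The maximum is 5, attained only by E.

E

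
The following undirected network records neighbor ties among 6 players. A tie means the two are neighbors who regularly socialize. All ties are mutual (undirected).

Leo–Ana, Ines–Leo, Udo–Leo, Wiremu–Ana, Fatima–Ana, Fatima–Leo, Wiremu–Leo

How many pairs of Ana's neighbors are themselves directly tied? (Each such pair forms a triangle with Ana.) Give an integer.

2

Ana's neighbors: Fatima, Leo, and Wiremu.
Neighbor pairs that are themselves tied: Ana–Fatima–Leo; Ana–Leo–Wiremu. Each forms one triangle with Ana, for 2 in total.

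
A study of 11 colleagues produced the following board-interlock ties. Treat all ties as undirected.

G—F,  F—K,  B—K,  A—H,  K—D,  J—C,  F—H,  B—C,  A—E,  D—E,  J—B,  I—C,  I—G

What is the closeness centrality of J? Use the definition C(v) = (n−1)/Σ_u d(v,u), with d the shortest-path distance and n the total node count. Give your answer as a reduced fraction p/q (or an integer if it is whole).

5/14

Distances from J: A:5, B:1, C:1, D:3, E:4, F:3, G:3, H:4, I:2, K:2. Sum = 28.
n = 11, so closeness = 10/28 = 5/14.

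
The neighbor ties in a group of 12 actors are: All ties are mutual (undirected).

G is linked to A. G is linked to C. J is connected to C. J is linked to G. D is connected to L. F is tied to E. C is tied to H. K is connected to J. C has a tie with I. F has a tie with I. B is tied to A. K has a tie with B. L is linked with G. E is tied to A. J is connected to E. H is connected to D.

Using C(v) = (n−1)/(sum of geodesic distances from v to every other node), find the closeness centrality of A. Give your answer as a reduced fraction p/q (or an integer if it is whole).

1/2

Distances from A: B:1, C:2, D:3, E:1, F:2, G:1, H:3, I:3, J:2, K:2, L:2. Sum = 22.
n = 12, so closeness = 11/22 = 1/2.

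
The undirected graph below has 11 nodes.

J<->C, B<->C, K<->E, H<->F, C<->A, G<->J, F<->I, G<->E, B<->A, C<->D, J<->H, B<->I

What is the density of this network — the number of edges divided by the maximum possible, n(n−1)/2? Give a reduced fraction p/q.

There are 12 edges and 11 nodes, so the maximum possible is C(11,2) = 55.
Density = 12/55.

12/55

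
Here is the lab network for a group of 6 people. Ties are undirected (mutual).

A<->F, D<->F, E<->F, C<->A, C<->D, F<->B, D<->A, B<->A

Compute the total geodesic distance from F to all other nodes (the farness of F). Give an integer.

6

Distances from F: A:1, B:1, C:2, D:1, E:1.
Sum = 1 + 1 + 2 + 1 + 1 = 6.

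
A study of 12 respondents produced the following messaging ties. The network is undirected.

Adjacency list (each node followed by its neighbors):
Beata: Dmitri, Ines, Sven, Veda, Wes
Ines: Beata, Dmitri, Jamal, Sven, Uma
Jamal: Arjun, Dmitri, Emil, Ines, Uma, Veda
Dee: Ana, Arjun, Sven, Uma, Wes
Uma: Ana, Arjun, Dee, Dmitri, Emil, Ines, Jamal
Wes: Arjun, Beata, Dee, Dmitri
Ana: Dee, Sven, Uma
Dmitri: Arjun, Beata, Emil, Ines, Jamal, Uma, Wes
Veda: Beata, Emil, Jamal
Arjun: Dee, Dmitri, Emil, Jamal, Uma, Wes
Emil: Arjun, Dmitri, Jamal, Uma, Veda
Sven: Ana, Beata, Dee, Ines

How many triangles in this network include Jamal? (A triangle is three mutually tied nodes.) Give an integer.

Jamal's neighbors: Arjun, Dmitri, Emil, Ines, Uma, and Veda.
Neighbor pairs that are themselves tied: Jamal–Arjun–Dmitri; Jamal–Arjun–Emil; Jamal–Arjun–Uma; Jamal–Dmitri–Emil; Jamal–Dmitri–Ines; Jamal–Dmitri–Uma; Jamal–Emil–Uma; Jamal–Emil–Veda; Jamal–Ines–Uma. Each forms one triangle with Jamal, for 9 in total.

9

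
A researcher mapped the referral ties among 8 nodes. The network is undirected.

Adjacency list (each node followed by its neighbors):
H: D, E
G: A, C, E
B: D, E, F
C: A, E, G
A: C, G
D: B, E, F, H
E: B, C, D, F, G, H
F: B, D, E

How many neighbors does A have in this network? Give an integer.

A is directly tied to C and G. That is 2 neighbors, so the degree of A is 2.

2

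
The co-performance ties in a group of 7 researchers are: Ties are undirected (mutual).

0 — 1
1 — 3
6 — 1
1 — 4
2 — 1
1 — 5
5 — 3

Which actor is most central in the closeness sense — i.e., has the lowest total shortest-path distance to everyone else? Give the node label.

1

Farness (sum of distances to all others) for each node — 0:11, 1:6, 2:11, 3:10, 4:11, 5:10, 6:11.
The smallest farness is 6, for 1, so 1 has the highest closeness.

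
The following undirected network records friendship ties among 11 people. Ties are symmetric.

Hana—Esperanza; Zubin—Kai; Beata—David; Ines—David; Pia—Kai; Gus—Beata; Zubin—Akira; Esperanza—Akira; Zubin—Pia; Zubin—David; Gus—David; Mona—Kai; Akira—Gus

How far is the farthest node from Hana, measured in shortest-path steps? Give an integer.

5

Distances from Hana: Akira:2, Beata:4, David:4, Esperanza:1, Gus:3, Ines:5, Kai:4, Mona:5, Pia:4, Zubin:3.
The largest is 5 (to Ines and Mona), so the eccentricity of Hana is 5.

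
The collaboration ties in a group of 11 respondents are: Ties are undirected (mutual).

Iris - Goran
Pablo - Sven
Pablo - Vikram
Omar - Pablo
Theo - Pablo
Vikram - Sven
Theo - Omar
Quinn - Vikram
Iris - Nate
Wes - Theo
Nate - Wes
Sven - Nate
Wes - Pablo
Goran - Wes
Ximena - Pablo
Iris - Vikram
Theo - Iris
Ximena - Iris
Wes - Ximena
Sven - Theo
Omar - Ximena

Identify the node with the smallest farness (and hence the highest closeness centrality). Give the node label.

Farness (sum of distances to all others) for each node — Goran:21, Iris:15, Nate:19, Omar:20, Pablo:14, Quinn:25, Sven:17, Theo:16, Vikram:16, Wes:16, Ximena:17.
The smallest farness is 14, for Pablo, so Pablo has the highest closeness.

Pablo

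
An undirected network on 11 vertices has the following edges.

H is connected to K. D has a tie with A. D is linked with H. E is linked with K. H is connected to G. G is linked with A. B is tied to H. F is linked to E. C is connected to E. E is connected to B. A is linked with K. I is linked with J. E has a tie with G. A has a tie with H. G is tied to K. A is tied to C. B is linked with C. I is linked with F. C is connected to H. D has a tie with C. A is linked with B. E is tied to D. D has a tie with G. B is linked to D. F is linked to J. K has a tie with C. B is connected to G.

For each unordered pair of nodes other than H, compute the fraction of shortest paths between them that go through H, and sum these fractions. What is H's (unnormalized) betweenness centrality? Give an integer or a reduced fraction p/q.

17/30

Pairs whose geodesics pass through H — D–K: 1/5; K–B: 1/5; C–G: 1/6.
All other pairs contribute 0.
Summing the contributions gives betweenness(H) = 17/30.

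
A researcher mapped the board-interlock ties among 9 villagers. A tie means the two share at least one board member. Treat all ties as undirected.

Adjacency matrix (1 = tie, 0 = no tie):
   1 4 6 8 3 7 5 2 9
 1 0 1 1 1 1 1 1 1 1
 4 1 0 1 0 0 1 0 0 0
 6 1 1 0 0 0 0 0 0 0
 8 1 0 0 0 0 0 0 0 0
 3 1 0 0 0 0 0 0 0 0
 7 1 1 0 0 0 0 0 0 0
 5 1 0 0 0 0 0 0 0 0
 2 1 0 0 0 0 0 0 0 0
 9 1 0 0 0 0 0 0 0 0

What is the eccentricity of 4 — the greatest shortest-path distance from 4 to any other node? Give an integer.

Distances from 4: 1:1, 2:2, 3:2, 5:2, 6:1, 7:1, 8:2, 9:2.
The largest is 2 (to 8, 3, 5, 2, and 9), so the eccentricity of 4 is 2.

2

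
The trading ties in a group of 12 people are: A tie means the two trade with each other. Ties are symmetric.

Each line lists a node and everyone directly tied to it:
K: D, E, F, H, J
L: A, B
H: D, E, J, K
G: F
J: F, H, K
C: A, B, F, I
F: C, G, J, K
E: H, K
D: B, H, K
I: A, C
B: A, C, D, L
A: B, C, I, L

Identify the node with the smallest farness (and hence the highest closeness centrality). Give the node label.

Farness (sum of distances to all others) for each node — A:24, B:21, C:20, D:21, E:29, F:19, G:29, H:24, I:28, J:24, K:20, L:29.
The smallest farness is 19, for F, so F has the highest closeness.

F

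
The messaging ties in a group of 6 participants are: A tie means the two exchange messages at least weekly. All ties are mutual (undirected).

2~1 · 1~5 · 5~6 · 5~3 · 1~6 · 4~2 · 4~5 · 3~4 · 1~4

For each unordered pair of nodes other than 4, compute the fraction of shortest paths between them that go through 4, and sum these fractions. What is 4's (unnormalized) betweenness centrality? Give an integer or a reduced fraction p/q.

Pairs whose geodesics pass through 4 — 1–3: 1/2; 2–3: 1; 2–5: 1/2.
All other pairs contribute 0.
Summing the contributions gives betweenness(4) = 2.

2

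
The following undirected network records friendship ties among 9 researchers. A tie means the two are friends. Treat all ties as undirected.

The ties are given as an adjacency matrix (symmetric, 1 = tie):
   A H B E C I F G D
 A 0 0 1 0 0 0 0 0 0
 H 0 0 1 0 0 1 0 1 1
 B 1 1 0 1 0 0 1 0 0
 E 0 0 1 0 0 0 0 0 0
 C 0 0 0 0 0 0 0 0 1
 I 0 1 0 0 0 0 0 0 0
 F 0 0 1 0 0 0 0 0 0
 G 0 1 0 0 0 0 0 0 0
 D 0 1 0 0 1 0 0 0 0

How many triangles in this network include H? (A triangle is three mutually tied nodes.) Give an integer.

0

H's neighbors are B, D, G, and I, but none of them are tied to each other, so no triangle contains H.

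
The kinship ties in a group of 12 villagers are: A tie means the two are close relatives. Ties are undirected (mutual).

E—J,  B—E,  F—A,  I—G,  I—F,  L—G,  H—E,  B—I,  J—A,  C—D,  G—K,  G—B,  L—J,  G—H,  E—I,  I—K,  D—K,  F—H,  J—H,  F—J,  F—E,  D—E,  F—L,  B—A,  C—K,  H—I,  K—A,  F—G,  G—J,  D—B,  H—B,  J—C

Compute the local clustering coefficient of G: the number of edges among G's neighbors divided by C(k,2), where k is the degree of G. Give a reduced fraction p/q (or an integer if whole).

G's neighbors: B, F, H, I, J, K, and L (k = 7).
Possible neighbor pairs: C(7,2) = 21. Edges among them: B–H, B–I, F–H, F–I, F–J, F–L, H–I, H–J, I–K, J–L → e = 10.
Clustering(G) = 10/21.

10/21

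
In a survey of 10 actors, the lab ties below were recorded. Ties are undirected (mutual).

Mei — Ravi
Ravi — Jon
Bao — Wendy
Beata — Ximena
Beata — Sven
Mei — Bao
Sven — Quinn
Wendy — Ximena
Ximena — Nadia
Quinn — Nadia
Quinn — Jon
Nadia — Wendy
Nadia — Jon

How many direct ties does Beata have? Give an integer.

2

Beata is directly tied to Sven and Ximena. That is 2 neighbors, so the degree of Beata is 2.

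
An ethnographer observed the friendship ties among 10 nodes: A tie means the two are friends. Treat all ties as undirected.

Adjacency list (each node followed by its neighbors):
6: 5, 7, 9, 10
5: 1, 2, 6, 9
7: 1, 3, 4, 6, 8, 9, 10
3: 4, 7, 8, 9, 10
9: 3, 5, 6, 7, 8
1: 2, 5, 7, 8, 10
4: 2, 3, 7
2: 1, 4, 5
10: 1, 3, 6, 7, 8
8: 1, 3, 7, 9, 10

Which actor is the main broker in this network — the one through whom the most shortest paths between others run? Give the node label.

7

Unnormalized betweenness of each node: 1:23/6, 2:3/2, 3:7/4, 4:3/2, 5:8/3, 6:13/12, 7:59/12, 8:11/12, 9:5/2, 10:4/3.
7 has the largest value, 59/12, making it the main broker — the node through which the most shortest paths run.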